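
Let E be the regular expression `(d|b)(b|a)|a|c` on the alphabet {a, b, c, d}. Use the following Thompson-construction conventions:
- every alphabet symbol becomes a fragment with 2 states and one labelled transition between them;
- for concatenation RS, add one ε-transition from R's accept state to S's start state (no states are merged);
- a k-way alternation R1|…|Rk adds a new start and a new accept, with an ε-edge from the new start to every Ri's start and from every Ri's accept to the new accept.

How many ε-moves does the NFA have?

Per subexpression:
Each of the 6 symbol leaves contributes 0 ε-transitions.
  d|b : 4 ε-transitions
  b|a : 4 ε-transitions
  (d|b)(b|a) : 9 ε-transitions
  (d|b)(b|a)|a|c : 15 ε-transitions

15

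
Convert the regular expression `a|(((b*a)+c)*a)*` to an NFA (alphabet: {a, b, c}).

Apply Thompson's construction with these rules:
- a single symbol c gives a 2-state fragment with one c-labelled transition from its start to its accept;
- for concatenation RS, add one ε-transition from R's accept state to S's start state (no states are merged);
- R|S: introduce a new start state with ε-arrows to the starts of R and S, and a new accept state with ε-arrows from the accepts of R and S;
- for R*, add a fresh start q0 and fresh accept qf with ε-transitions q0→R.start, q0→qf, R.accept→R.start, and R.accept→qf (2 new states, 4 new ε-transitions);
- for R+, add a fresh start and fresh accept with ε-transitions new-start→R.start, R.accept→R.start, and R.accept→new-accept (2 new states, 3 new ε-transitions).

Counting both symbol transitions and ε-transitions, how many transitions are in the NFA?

27

Per subexpression:
Each of the 5 symbol leaves contributes 1 transition (1 symbol, 0 ε).
  b* = 5 transitions (1 symbol, 4 ε)
  b*a = 7 transitions (2 symbol, 5 ε)
  (b*a)+ = 10 transitions (2 symbol, 8 ε)
  (b*a)+c = 12 transitions (3 symbol, 9 ε)
  ((b*a)+c)* = 16 transitions (3 symbol, 13 ε)
  ((b*a)+c)*a = 18 transitions (4 symbol, 14 ε)
  (((b*a)+c)*a)* = 22 transitions (4 symbol, 18 ε)
  a|(((b*a)+c)*a)* = 27 transitions (5 symbol, 22 ε)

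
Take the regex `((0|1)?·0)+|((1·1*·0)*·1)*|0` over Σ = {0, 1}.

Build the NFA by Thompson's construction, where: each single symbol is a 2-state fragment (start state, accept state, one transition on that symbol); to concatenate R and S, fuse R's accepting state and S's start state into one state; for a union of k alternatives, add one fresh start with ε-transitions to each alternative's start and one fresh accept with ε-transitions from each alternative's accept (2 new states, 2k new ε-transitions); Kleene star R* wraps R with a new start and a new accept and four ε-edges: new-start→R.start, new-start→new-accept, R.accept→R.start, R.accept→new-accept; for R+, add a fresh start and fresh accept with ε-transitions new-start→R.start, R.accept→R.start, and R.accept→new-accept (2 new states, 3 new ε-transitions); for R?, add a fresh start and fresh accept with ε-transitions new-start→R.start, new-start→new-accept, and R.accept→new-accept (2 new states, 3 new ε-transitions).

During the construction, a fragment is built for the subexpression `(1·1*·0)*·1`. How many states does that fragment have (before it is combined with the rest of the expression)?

9

Fragment for `(1·1*·0)*·1`:
Each of the 4 symbol leaves contributes a 2-state fragment.
  1* : 4 states
  1·1*·0 : 6 states
  (1·1*·0)* : 8 states
  (1·1*·0)*·1 : 9 states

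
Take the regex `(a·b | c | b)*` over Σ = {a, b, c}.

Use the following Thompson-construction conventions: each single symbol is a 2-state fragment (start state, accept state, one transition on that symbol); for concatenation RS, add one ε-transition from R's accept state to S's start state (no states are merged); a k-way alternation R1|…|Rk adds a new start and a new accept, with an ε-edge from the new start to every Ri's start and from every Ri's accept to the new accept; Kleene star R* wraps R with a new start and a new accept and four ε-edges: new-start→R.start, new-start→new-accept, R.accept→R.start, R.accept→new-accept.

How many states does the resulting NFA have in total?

12

Per subexpression:
Each of the 4 symbol leaves contributes a 2-state fragment.
  a·b → 4 states
  a·b | c | b → 10 states
  (a·b | c | b)* → 12 states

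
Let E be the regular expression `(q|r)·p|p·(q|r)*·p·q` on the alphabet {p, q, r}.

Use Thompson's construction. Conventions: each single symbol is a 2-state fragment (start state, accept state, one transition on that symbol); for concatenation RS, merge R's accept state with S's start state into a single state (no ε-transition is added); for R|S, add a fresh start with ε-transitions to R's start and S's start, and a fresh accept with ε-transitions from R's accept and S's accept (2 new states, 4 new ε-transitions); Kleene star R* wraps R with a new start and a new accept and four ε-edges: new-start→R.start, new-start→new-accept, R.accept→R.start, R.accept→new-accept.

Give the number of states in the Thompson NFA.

20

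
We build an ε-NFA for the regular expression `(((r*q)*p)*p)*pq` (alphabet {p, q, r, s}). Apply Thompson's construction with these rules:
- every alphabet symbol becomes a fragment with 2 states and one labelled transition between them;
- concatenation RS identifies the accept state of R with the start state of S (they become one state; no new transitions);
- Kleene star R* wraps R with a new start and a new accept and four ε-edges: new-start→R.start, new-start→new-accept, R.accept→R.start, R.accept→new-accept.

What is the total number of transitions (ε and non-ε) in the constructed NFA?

Bottom-up over the parse tree:
Each of the 6 symbol leaves contributes 1 transition (1 symbol, 0 ε).
  r* = 5 transitions (1 symbol, 4 ε)
  r*q = 6 transitions (2 symbol, 4 ε)
  (r*q)* = 10 transitions (2 symbol, 8 ε)
  (r*q)*p = 11 transitions (3 symbol, 8 ε)
  ((r*q)*p)* = 15 transitions (3 symbol, 12 ε)
  ((r*q)*p)*p = 16 transitions (4 symbol, 12 ε)
  (((r*q)*p)*p)* = 20 transitions (4 symbol, 16 ε)
  (((r*q)*p)*p)*pq = 22 transitions (6 symbol, 16 ε)

22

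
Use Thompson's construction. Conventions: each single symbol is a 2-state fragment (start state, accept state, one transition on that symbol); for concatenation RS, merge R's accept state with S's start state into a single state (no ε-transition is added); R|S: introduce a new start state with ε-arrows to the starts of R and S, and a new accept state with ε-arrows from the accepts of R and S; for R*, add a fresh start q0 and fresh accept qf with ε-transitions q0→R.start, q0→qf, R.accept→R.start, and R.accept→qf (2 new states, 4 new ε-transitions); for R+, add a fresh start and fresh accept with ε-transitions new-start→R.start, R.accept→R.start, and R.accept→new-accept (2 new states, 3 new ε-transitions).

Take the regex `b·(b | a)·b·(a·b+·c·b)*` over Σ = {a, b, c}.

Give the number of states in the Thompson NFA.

By structural recursion:
Each of the 8 symbol leaves contributes a 2-state fragment.
  b | a = 6 states
  b+ = 4 states
  a·b+·c·b = 7 states
  (a·b+·c·b)* = 9 states
  b·(b | a)·b·(a·b+·c·b)* = 16 states

16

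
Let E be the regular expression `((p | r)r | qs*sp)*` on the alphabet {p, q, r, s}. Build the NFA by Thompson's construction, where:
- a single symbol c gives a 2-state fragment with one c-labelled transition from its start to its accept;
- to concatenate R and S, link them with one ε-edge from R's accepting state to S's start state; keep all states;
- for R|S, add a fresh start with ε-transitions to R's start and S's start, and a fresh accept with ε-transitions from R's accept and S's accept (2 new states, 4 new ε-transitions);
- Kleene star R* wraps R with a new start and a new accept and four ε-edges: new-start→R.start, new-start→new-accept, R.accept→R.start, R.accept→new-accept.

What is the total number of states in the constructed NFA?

22

By structural recursion:
Each of the 7 symbol leaves contributes a 2-state fragment.
  p | r — 6 states
  (p | r)r — 8 states
  s* — 4 states
  qs*sp — 10 states
  (p | r)r | qs*sp — 20 states
  ((p | r)r | qs*sp)* — 22 states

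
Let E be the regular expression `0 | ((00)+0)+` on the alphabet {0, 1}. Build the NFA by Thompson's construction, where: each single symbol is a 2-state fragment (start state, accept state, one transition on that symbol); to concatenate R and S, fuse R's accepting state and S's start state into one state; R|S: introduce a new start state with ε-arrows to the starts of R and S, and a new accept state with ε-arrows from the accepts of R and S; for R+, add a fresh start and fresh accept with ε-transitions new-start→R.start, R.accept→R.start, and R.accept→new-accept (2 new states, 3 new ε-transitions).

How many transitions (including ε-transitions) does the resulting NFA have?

Per subexpression:
Each of the 4 symbol leaves contributes 1 transition (1 symbol, 0 ε).
  00 → 2 transitions (2 symbol, 0 ε)
  (00)+ → 5 transitions (2 symbol, 3 ε)
  (00)+0 → 6 transitions (3 symbol, 3 ε)
  ((00)+0)+ → 9 transitions (3 symbol, 6 ε)
  0 | ((00)+0)+ → 14 transitions (4 symbol, 10 ε)

14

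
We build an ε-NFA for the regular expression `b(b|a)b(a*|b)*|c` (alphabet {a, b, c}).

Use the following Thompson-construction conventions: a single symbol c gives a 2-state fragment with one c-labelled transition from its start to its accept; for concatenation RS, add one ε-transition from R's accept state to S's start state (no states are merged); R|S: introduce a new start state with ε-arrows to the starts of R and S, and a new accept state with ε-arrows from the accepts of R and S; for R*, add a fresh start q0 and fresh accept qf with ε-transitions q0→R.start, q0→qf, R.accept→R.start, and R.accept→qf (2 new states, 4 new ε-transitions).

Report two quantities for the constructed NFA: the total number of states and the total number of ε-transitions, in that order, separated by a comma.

24, 23

Building bottom-up:
Each of the 7 symbol leaves contributes 2 states and 0 ε-transitions.
  b|a — 6 states, 4 ε-transitions
  a* — 4 states, 4 ε-transitions
  a*|b — 8 states, 8 ε-transitions
  (a*|b)* — 10 states, 12 ε-transitions
  b(b|a)b(a*|b)* — 20 states, 19 ε-transitions
  b(b|a)b(a*|b)*|c — 24 states, 23 ε-transitions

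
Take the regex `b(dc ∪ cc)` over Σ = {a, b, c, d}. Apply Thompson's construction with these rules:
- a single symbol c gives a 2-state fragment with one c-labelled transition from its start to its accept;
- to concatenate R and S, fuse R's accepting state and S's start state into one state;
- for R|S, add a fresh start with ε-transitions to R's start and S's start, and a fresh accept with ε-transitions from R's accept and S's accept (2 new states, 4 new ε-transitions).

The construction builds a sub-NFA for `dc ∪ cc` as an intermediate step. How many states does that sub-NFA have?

Fragment for `dc ∪ cc`:
Each of the 4 symbol leaves contributes a 2-state fragment.
  dc = 3 states
  cc = 3 states
  dc ∪ cc = 8 states

8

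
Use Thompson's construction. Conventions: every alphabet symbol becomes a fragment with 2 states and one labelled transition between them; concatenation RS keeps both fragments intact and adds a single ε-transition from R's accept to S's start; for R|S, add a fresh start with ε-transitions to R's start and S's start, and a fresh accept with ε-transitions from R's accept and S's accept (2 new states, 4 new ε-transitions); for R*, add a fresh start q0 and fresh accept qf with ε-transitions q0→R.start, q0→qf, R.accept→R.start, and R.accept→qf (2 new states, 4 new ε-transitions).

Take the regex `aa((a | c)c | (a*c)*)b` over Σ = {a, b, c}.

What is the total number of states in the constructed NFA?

24

Per subexpression:
Each of the 8 symbol leaves contributes a 2-state fragment.
  a | c : 6 states
  (a | c)c : 8 states
  a* : 4 states
  a*c : 6 states
  (a*c)* : 8 states
  (a | c)c | (a*c)* : 18 states
  aa((a | c)c | (a*c)*)b : 24 states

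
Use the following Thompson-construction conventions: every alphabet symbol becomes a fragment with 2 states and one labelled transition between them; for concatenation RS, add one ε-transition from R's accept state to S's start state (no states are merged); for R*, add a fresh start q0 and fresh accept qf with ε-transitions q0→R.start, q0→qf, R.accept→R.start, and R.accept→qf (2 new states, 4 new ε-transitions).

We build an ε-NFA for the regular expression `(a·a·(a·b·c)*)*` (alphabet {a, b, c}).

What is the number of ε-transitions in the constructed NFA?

12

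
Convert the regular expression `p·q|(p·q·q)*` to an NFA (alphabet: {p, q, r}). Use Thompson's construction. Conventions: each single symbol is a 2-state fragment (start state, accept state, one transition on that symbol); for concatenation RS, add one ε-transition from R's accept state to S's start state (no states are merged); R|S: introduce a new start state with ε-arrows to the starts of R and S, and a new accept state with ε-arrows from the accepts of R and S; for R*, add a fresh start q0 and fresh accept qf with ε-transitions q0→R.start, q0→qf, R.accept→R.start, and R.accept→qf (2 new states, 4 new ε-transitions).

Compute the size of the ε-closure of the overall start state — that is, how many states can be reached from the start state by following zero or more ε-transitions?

6

Let C(F) = |ε-closure(F.start)| within fragment F, and note whether F accepts ε. Symbol fragments have C = 1 and do not accept ε. Then:
  p·q → |closure| equals the left operand's closure size = 1 (its accept is not ε-reachable, so the closure stops there)
  p·q·q → |closure| equals the left operand's closure size = 1 (its accept is not ε-reachable, so the closure stops there)
  (p·q·q)* → new start has ε-edges to the inner start and to the new accept, so |closure| = 2 + 1 = 3
  p·q|(p·q·q)* → |closure| = 1 (new start) + (1 + 3) + 1 (new accept, since some branch ε-reaches its own accept) = 6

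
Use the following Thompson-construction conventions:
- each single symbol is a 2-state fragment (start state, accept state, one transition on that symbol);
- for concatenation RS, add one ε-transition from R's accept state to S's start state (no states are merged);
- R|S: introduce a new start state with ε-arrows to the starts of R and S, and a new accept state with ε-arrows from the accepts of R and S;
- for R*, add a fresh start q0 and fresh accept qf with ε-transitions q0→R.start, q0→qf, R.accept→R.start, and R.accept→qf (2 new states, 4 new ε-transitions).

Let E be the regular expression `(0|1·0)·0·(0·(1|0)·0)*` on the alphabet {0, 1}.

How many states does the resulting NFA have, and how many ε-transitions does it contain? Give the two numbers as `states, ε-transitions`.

22, 17

By structural recursion:
Each of the 8 symbol leaves contributes 2 states and 0 ε-transitions.
  1·0 — 4 states, 1 ε-transition
  0|1·0 — 8 states, 5 ε-transitions
  1|0 — 6 states, 4 ε-transitions
  0·(1|0)·0 — 10 states, 6 ε-transitions
  (0·(1|0)·0)* — 12 states, 10 ε-transitions
  (0|1·0)·0·(0·(1|0)·0)* — 22 states, 17 ε-transitions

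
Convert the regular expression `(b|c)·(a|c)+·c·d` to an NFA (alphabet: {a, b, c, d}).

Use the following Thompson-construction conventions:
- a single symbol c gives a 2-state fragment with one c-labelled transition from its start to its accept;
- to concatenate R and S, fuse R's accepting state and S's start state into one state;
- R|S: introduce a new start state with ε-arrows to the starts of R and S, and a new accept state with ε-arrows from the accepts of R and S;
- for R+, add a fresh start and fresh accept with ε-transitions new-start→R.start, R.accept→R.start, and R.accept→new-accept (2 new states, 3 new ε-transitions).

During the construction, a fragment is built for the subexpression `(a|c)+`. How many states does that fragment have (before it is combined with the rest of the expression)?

8

Fragment for `(a|c)+`:
Each of the 2 symbol leaves contributes a 2-state fragment.
  a|c = 6 states
  (a|c)+ = 8 states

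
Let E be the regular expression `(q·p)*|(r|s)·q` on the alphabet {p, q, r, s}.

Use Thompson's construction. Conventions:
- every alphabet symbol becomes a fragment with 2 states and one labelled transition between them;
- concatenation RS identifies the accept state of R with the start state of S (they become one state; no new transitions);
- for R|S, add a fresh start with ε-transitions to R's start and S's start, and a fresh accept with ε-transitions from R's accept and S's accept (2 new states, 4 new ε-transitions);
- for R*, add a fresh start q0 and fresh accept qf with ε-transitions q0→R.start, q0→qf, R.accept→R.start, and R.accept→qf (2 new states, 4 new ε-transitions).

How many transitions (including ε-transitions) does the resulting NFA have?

Bottom-up over the parse tree:
Each of the 5 symbol leaves contributes 1 transition (1 symbol, 0 ε).
  q·p = 2 transitions (2 symbol, 0 ε)
  (q·p)* = 6 transitions (2 symbol, 4 ε)
  r|s = 6 transitions (2 symbol, 4 ε)
  (r|s)·q = 7 transitions (3 symbol, 4 ε)
  (q·p)*|(r|s)·q = 17 transitions (5 symbol, 12 ε)

17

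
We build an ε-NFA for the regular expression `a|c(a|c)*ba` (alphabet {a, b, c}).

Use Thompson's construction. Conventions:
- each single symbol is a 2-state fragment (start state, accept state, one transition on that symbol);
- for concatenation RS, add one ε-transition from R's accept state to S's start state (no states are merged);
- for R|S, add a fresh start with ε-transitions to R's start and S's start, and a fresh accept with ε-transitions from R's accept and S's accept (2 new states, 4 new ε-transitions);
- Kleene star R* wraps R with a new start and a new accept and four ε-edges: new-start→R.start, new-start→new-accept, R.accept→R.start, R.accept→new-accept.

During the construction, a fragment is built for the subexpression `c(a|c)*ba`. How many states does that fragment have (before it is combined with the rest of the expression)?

14

Fragment for `c(a|c)*ba`:
Each of the 5 symbol leaves contributes a 2-state fragment.
  a|c → 6 states
  (a|c)* → 8 states
  c(a|c)*ba → 14 states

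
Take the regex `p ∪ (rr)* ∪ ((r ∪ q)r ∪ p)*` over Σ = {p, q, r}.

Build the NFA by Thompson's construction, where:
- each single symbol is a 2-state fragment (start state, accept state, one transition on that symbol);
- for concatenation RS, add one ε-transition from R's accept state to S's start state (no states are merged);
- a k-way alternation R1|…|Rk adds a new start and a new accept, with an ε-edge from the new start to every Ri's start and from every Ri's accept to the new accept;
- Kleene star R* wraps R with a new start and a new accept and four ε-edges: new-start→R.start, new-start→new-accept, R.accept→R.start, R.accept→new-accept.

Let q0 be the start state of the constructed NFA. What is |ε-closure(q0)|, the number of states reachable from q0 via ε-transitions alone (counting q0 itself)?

Let C(F) = |ε-closure(F.start)| within fragment F, and note whether F accepts ε. Symbol fragments have C = 1 and do not accept ε. Then:
  rr — C equals the left operand's closure size = 1 (its accept is not ε-reachable, so the closure stops there)
  (rr)* — the star's fresh start ε-reaches both the body's start and the fresh accept: C = 2 + 1 = 3
  r ∪ q — new start ε-reaches every alternative's start; none of them accept ε, so the new accept is not reached: C = 1 + 1 + 1 = 3
  (r ∪ q)r — same as the first factor's closure: C = 3
  (r ∪ q)r ∪ p — new start ε-reaches every alternative's start; none of them accept ε, so the new accept is not reached: C = 1 + 3 + 1 = 5
  ((r ∪ q)r ∪ p)* — new start has ε-edges to the inner start and to the new accept, so C = 2 + 5 = 7
  p ∪ (rr)* ∪ ((r ∪ q)r ∪ p)* — C = 1 (new start) + (1 + 3 + 7) + 1 (new accept, since some branch ε-reaches its own accept) = 13

13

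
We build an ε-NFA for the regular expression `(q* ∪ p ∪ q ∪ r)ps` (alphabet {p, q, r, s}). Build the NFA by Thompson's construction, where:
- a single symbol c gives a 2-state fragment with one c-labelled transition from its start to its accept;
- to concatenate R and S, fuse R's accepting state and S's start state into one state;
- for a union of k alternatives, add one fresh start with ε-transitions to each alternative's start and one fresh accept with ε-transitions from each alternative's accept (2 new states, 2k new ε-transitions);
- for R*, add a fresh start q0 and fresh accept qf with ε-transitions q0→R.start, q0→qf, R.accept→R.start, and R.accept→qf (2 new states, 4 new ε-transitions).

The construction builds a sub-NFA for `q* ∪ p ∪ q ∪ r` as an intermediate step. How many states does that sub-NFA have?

12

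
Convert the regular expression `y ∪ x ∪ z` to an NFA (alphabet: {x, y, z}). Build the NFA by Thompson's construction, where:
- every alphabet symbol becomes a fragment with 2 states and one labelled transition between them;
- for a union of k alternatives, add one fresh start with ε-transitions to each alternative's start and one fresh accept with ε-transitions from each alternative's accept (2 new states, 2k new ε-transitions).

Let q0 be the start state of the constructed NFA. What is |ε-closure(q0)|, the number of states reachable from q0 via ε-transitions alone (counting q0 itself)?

Compute the ε-closure size of each fragment's start state recursively; a symbol fragment's start has no outgoing ε-edge, so its closure is just itself (size 1).
  y ∪ x ∪ z — new start ε-reaches every alternative's start; none of them accept ε, so the new accept is not reached: |closure| = 1 + 1 + 1 + 1 = 4

4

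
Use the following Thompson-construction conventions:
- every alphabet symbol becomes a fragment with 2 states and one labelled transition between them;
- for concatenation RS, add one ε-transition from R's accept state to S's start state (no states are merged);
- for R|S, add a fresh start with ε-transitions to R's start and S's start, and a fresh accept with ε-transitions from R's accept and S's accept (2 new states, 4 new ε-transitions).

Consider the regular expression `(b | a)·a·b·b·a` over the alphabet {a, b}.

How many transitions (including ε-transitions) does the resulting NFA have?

14

Bottom-up over the parse tree:
Each of the 6 symbol leaves contributes 1 transition (1 symbol, 0 ε).
  b | a → 6 transitions (2 symbol, 4 ε)
  (b | a)·a·b·b·a → 14 transitions (6 symbol, 8 ε)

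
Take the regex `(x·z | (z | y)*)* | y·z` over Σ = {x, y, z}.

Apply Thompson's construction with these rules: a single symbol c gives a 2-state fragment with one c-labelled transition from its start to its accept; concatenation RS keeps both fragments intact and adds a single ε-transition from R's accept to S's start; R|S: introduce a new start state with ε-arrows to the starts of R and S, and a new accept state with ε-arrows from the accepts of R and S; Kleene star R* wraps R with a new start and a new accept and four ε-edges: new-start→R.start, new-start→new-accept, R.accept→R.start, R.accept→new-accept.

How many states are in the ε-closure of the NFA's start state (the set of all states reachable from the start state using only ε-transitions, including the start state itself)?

Work bottom-up. For each fragment F, track |ε-closure(F.start)| and whether F's accept lies in that closure (i.e. whether F accepts ε). A single-symbol fragment has closure size 1 and does not accept ε.
  x·z → same as the first factor's closure: |closure| = 1
  z | y → new start ε-reaches every alternative's start; none of them accept ε, so the new accept is not reached: |closure| = 1 + 1 + 1 = 3
  (z | y)* → new start has ε-edges to the inner start and to the new accept, so |closure| = 2 + 3 = 5
  x·z | (z | y)* → new start ε-reaches every alternative's start; at least one alternative accepts ε, so the union's new accept is reached too: |closure| = 1 + 1 + 5 + 1 = 8
  (x·z | (z | y)*)* → the star's fresh start ε-reaches both the body's start and the fresh accept: |closure| = 2 + 8 = 10
  y·z → |closure| equals the left operand's closure size = 1 (its accept is not ε-reachable, so the closure stops there)
  (x·z | (z | y)*)* | y·z → |closure| = 1 (new start) + (10 + 1) + 1 (new accept, since some branch ε-reaches its own accept) = 13

13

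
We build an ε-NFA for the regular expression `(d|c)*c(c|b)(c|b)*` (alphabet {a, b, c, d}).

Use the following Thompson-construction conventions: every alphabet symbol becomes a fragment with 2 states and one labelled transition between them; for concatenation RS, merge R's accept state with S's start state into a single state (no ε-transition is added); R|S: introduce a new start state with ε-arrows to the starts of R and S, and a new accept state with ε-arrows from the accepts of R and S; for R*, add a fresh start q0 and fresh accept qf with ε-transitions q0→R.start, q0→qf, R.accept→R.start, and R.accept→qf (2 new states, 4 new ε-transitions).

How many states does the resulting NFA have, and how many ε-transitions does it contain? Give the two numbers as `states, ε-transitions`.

Building bottom-up:
Each of the 7 symbol leaves contributes 2 states and 0 ε-transitions.
  d|c = 6 states, 4 ε-transitions
  (d|c)* = 8 states, 8 ε-transitions
  c|b = 6 states, 4 ε-transitions
  c|b = 6 states, 4 ε-transitions
  (c|b)* = 8 states, 8 ε-transitions
  (d|c)*c(c|b)(c|b)* = 21 states, 20 ε-transitions

21, 20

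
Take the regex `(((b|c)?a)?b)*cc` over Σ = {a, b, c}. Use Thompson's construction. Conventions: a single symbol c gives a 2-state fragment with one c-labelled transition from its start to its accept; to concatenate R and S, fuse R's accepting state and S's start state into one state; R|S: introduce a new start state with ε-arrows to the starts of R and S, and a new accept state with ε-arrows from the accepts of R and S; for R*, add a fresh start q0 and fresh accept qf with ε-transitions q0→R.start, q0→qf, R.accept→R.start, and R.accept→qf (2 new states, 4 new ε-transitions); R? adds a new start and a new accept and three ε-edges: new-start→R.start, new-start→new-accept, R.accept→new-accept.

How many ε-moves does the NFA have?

14

Building bottom-up:
Each of the 6 symbol leaves contributes 0 ε-transitions.
  b|c → 4 ε-transitions
  (b|c)? → 7 ε-transitions
  (b|c)?a → 7 ε-transitions
  ((b|c)?a)? → 10 ε-transitions
  ((b|c)?a)?b → 10 ε-transitions
  (((b|c)?a)?b)* → 14 ε-transitions
  (((b|c)?a)?b)*cc → 14 ε-transitions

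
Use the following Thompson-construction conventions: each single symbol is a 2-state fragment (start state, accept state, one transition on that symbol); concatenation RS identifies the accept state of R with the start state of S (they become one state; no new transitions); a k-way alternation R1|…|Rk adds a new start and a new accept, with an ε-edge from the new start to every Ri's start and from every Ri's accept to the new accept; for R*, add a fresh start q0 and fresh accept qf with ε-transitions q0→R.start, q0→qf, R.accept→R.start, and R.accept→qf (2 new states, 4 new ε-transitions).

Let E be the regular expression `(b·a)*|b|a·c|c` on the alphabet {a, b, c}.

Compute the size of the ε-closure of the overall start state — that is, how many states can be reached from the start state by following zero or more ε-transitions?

Work bottom-up. For each fragment F, track |ε-closure(F.start)| and whether F's accept lies in that closure (i.e. whether F accepts ε). A single-symbol fragment has closure size 1 and does not accept ε.
  b·a — |ε-closure| equals the left operand's closure size = 1 (its accept is not ε-reachable, so the closure stops there)
  (b·a)* — the star's fresh start ε-reaches both the body's start and the fresh accept: |ε-closure| = 2 + 1 = 3
  a·c — same as the first factor's closure: |ε-closure| = 1
  (b·a)*|b|a·c|c — |ε-closure| = 1 (new start) + (3 + 1 + 1 + 1) + 1 (new accept, since some branch ε-reaches its own accept) = 8

8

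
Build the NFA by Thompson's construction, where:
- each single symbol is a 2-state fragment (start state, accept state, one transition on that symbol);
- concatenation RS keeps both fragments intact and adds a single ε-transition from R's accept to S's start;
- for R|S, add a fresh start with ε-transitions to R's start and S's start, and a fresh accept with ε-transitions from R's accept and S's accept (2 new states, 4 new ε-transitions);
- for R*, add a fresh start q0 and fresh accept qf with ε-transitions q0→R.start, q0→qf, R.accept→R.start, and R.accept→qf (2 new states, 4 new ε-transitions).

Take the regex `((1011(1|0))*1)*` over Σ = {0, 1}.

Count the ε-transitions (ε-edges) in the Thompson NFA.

17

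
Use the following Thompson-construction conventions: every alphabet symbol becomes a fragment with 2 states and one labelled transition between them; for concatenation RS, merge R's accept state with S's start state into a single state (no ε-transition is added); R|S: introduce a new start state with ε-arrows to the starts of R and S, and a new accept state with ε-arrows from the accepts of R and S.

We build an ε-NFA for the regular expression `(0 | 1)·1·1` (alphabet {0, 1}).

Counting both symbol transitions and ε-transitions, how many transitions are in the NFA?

Bottom-up over the parse tree:
Each of the 4 symbol leaves contributes 1 transition (1 symbol, 0 ε).
  0 | 1 = 6 transitions (2 symbol, 4 ε)
  (0 | 1)·1·1 = 8 transitions (4 symbol, 4 ε)

8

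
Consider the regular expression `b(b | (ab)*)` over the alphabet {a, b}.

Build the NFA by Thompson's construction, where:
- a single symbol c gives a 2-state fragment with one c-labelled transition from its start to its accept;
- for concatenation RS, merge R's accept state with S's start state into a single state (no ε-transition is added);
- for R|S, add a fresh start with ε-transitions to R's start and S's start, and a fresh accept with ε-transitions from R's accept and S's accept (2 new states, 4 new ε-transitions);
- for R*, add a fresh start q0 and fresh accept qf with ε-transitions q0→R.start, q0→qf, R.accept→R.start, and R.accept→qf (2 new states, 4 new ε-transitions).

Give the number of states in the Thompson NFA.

Building bottom-up:
Each of the 4 symbol leaves contributes a 2-state fragment.
  ab → 3 states
  (ab)* → 5 states
  b | (ab)* → 9 states
  b(b | (ab)*) → 10 states

10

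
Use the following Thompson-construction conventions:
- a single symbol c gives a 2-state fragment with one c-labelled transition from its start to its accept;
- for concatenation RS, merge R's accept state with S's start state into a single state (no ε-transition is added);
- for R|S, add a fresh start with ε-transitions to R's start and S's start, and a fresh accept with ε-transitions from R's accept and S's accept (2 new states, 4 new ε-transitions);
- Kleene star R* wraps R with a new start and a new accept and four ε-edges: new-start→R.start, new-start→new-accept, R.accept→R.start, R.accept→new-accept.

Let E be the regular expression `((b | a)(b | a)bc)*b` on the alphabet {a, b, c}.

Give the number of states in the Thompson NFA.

Recursing over subexpressions:
Each of the 7 symbol leaves contributes a 2-state fragment.
  b | a : 6 states
  b | a : 6 states
  (b | a)(b | a)bc : 13 states
  ((b | a)(b | a)bc)* : 15 states
  ((b | a)(b | a)bc)*b : 16 states

16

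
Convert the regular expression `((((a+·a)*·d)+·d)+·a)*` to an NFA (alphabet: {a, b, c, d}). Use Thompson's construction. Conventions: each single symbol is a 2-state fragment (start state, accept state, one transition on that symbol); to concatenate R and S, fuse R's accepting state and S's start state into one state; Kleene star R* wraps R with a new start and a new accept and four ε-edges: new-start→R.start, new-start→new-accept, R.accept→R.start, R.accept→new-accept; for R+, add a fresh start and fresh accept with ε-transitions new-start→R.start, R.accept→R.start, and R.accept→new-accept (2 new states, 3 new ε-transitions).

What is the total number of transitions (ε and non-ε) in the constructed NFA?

22

Recursing over subexpressions:
Each of the 5 symbol leaves contributes 1 transition (1 symbol, 0 ε).
  a+ — 4 transitions (1 symbol, 3 ε)
  a+·a — 5 transitions (2 symbol, 3 ε)
  (a+·a)* — 9 transitions (2 symbol, 7 ε)
  (a+·a)*·d — 10 transitions (3 symbol, 7 ε)
  ((a+·a)*·d)+ — 13 transitions (3 symbol, 10 ε)
  ((a+·a)*·d)+·d — 14 transitions (4 symbol, 10 ε)
  (((a+·a)*·d)+·d)+ — 17 transitions (4 symbol, 13 ε)
  (((a+·a)*·d)+·d)+·a — 18 transitions (5 symbol, 13 ε)
  ((((a+·a)*·d)+·d)+·a)* — 22 transitions (5 symbol, 17 ε)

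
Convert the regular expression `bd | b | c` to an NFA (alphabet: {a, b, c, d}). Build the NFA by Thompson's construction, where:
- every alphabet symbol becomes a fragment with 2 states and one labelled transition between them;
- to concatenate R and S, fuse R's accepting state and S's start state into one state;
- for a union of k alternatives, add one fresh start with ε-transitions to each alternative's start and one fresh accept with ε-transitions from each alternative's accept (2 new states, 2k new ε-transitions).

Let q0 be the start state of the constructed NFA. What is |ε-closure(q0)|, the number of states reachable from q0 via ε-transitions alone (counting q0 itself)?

Work bottom-up. For each fragment F, track |ε-closure(F.start)| and whether F's accept lies in that closure (i.e. whether F accepts ε). A single-symbol fragment has closure size 1 and does not accept ε.
  bd : same as the first factor's closure: |ε-closure| = 1
  bd | b | c : new start ε-reaches every alternative's start; none of them accept ε, so the new accept is not reached: |ε-closure| = 1 + 1 + 1 + 1 = 4

4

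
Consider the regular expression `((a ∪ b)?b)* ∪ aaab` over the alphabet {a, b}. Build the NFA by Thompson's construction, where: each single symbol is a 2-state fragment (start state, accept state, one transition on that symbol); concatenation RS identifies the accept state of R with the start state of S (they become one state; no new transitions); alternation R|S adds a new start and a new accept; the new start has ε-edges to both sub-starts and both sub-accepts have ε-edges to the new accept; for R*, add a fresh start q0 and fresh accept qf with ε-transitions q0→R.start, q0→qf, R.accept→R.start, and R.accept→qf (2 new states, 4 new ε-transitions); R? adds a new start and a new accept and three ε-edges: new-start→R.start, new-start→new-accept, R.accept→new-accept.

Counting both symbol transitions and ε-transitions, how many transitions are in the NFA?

22

By structural recursion:
Each of the 7 symbol leaves contributes 1 transition (1 symbol, 0 ε).
  a ∪ b : 6 transitions (2 symbol, 4 ε)
  (a ∪ b)? : 9 transitions (2 symbol, 7 ε)
  (a ∪ b)?b : 10 transitions (3 symbol, 7 ε)
  ((a ∪ b)?b)* : 14 transitions (3 symbol, 11 ε)
  aaab : 4 transitions (4 symbol, 0 ε)
  ((a ∪ b)?b)* ∪ aaab : 22 transitions (7 symbol, 15 ε)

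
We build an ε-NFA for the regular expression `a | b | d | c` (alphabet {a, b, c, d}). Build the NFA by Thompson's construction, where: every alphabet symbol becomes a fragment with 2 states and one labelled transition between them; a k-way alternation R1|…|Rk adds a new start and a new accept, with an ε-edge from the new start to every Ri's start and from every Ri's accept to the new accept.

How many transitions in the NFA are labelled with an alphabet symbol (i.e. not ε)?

Recursing over subexpressions:
Each of the 4 symbol leaves contributes exactly 1 symbol transition.
  a | b | d | c : 4 symbol transitions

4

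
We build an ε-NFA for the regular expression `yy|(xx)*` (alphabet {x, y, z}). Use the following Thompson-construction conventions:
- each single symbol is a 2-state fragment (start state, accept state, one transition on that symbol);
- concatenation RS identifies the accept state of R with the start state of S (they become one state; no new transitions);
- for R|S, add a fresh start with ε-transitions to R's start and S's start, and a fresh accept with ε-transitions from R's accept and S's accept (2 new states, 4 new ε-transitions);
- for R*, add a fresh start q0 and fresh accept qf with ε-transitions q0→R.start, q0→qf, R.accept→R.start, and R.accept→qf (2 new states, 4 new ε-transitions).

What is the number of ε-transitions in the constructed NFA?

Recursing over subexpressions:
Each of the 4 symbol leaves contributes 0 ε-transitions.
  yy = 0 ε-transitions
  xx = 0 ε-transitions
  (xx)* = 4 ε-transitions
  yy|(xx)* = 8 ε-transitions

8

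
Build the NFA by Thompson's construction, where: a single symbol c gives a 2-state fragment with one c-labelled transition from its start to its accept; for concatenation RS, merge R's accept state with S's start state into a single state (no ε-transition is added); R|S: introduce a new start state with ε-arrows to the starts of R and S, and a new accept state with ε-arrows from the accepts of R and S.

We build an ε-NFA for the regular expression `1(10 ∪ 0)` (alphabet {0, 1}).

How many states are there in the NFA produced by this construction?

8

Bottom-up over the parse tree:
Each of the 4 symbol leaves contributes a 2-state fragment.
  10 → 3 states
  10 ∪ 0 → 7 states
  1(10 ∪ 0) → 8 states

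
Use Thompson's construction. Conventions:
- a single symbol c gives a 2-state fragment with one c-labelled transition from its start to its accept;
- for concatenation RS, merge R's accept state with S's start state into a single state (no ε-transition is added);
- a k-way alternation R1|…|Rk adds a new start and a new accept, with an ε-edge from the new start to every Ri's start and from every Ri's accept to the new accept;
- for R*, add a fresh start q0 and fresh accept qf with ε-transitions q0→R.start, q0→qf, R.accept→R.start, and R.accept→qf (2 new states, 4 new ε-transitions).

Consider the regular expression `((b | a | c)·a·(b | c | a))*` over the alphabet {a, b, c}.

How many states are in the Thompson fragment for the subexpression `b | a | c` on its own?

Fragment for `b | a | c`:
Each of the 3 symbol leaves contributes a 2-state fragment.
  b | a | c = 8 states

8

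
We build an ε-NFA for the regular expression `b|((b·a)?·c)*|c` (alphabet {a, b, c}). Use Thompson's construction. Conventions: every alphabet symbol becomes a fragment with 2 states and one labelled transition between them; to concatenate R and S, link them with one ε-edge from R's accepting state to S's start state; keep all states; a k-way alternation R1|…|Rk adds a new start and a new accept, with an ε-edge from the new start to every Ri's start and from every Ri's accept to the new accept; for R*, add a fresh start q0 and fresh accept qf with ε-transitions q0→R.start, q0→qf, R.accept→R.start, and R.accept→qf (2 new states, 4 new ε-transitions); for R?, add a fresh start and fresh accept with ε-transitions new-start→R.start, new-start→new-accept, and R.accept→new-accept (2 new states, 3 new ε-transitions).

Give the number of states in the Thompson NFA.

Bottom-up over the parse tree:
Each of the 5 symbol leaves contributes a 2-state fragment.
  b·a → 4 states
  (b·a)? → 6 states
  (b·a)?·c → 8 states
  ((b·a)?·c)* → 10 states
  b|((b·a)?·c)*|c → 16 states

16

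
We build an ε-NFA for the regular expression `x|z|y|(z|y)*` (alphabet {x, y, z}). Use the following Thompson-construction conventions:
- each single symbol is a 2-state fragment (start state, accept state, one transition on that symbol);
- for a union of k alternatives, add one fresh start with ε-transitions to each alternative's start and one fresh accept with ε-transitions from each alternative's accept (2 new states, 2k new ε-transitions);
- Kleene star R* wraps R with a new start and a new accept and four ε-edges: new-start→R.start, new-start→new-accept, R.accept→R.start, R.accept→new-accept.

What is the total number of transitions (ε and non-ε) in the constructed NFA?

21

By structural recursion:
Each of the 5 symbol leaves contributes 1 transition (1 symbol, 0 ε).
  z|y : 6 transitions (2 symbol, 4 ε)
  (z|y)* : 10 transitions (2 symbol, 8 ε)
  x|z|y|(z|y)* : 21 transitions (5 symbol, 16 ε)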